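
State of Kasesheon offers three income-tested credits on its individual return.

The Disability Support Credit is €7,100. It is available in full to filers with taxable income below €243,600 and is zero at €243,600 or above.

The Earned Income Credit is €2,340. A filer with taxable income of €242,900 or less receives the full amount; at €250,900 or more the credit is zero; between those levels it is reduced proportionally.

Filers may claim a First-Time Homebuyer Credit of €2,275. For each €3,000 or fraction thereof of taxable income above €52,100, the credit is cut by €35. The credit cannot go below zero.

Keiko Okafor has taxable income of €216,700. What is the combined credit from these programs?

Disability Support Credit: €216,700 is below the €243,600 cutoff, so the full €7,100 applies.
Earned Income Credit: €216,700 is at or below the €242,900 threshold, so the full €2,340 applies.
First-Time Homebuyer Credit: income exceeds €52,100 by €164,600, which is 55 full-or-partial €3,000 increments; reduction = 55 × €35 = €1,925, leaving €350.
Total: €7,100 + €2,340 + €350 = €9,790.

€9,790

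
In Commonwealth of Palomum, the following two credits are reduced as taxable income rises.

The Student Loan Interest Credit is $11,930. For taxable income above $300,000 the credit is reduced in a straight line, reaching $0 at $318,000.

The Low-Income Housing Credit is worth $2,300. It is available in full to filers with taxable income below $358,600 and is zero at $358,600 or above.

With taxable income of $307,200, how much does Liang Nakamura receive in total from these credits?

$9,458

Student Loan Interest Credit: $307,200 is $7,200 into a $18,000 phase-out range, leaving 10,800/18,000 of the credit: $11,930 × 10,800/18,000 = $7,158.
Low-Income Housing Credit: $307,200 is below the $358,600 cutoff, so the full $2,300 applies.
Total: $7,158 + $2,300 = $9,458.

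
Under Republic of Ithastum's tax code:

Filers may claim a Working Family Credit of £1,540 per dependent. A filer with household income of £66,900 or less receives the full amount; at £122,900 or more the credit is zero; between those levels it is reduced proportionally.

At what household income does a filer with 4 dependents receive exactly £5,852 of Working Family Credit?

Full credit = 4 × £1,540 = £6,160.
£5,852 is 5,852/6,160 of the full £6,160, so 308/6,160 of the £56,000 range has been used: income = £66,900 + £56,000 × 308/6,160 = £69,700.

£69,700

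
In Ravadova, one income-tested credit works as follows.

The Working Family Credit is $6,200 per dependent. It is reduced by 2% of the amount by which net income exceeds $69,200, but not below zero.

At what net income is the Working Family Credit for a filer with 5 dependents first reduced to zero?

$1,619,200

Full credit = 5 × $6,200 = $31,000.
The credit falls by 2% of each dollar above $69,200, so it reaches zero when the excess is $31,000 / 2% = $1,550,000: income = $69,200 + $1,550,000 = $1,619,200.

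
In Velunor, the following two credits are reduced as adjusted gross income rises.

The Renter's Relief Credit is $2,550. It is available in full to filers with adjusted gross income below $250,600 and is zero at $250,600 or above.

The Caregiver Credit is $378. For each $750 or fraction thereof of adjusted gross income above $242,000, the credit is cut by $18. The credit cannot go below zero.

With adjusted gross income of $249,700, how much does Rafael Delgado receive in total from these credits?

$2,730

Renter's Relief Credit: $249,700 is below the $250,600 cutoff, so the full $2,550 applies.
Caregiver Credit: income exceeds $242,000 by $7,700, which is 11 full-or-partial $750 increments; reduction = 11 × $18 = $198, leaving $180.
Total: $2,550 + $180 = $2,730.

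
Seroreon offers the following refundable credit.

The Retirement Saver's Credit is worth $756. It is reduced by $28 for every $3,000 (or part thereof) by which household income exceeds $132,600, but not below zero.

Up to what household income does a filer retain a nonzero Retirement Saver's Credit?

After 26 increments the reduction is 26 × $28 = $728, leaving $28; one more increment wipes it out. Increment 26 ends at excess 26 × $3,000 = $78,000, so the highest qualifying income is $132,600 + $78,000 = $210,600.

$210,600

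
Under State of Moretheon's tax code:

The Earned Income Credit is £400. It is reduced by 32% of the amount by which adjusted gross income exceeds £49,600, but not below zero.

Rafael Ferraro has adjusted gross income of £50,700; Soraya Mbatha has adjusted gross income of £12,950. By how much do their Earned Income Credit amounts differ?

Rafael (£50,700): Earned Income Credit: 32% of the £1,100 excess over £49,600 is £352; credit = £400 − £352 = £48.
Soraya (£12,950): Earned Income Credit: £12,950 is at or below the £49,600 threshold, so the full £400 applies.
Difference: |£48 − £400| = £352.

£352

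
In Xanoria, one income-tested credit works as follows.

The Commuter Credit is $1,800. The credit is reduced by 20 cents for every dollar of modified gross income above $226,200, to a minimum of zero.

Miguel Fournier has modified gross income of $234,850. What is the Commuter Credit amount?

$70

Commuter Credit: 20% of the $8,650 excess over $226,200 is $1,730; credit = $1,800 − $1,730 = $70.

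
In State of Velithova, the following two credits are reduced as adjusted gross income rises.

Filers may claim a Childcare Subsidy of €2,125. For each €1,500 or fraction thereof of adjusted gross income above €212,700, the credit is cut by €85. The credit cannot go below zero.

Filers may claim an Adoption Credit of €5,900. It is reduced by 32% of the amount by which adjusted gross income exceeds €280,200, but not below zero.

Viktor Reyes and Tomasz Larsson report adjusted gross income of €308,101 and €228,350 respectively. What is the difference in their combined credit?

Viktor (€308,101): Childcare Subsidy: income exceeds €212,700 by €95,401 → 64 increments × €85 = €5,440 ≥ base, so the credit is €0. Adoption Credit: 32% of the €27,901 excess over €280,200 is €8,928.32 ≥ base, so the credit is €0. total €0 + €0 = €0
Tomasz (€228,350): Childcare Subsidy: income exceeds €212,700 by €15,650, which is 11 full-or-partial €1,500 increments; reduction = 11 × €85 = €935, leaving €1,190. Adoption Credit: €228,350 is at or below the €280,200 threshold, so the full €5,900 applies. total €1,190 + €5,900 = €7,090
Difference: |€0 − €7,090| = €7,090.

€7,090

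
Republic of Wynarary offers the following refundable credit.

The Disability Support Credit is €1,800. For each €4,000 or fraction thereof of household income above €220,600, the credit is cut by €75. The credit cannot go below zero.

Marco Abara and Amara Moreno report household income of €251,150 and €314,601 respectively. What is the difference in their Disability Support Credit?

€1,200

Marco (€251,150): Disability Support Credit: income exceeds €220,600 by €30,550, which is 8 full-or-partial €4,000 increments; reduction = 8 × €75 = €600, leaving €1,200.
Amara (€314,601): Disability Support Credit: income exceeds €220,600 by €94,001 → 24 increments × €75 = €1,800 ≥ base, so the credit is €0.
Difference: |€1,200 − €0| = €1,200.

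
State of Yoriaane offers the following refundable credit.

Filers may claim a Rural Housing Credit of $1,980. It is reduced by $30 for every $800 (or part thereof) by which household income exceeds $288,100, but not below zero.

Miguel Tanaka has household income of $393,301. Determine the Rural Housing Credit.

$0

Rural Housing Credit: income exceeds $288,100 by $105,201 → 132 increments × $30 = $3,960 ≥ base, so the credit is $0.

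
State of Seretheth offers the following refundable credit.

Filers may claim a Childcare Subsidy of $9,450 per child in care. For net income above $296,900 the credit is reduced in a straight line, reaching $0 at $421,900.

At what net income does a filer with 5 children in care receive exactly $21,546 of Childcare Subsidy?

$364,900

Full credit = 5 × $9,450 = $47,250.
$21,546 is 21,546/47,250 of the full $47,250, so 25,704/47,250 of the $125,000 range has been used: income = $296,900 + $125,000 × 25,704/47,250 = $364,900.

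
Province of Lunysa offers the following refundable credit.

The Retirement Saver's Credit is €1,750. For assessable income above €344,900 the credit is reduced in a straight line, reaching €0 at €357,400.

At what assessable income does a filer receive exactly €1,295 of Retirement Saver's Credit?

€1,295 is 1,295/1,750 of the full €1,750, so 455/1,750 of the €12,500 range has been used: income = €344,900 + €12,500 × 455/1,750 = €348,150.

€348,150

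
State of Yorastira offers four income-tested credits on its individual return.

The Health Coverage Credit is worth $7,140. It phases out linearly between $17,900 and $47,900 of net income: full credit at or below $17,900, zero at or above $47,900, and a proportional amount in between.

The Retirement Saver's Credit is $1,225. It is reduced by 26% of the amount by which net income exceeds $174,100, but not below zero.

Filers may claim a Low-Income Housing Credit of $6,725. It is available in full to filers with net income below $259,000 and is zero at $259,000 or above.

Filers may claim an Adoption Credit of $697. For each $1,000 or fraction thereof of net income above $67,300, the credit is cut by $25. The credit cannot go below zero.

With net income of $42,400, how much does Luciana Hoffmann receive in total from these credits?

Health Coverage Credit: $42,400 is $24,500 into a $30,000 phase-out range, leaving 5,500/30,000 of the credit: $7,140 × 5,500/30,000 = $1,309.
Retirement Saver's Credit: $42,400 is at or below the $174,100 threshold, so the full $1,225 applies.
Low-Income Housing Credit: $42,400 is below the $259,000 cutoff, so the full $6,725 applies.
Adoption Credit: $42,400 is at or below the $67,300 threshold, so the full $697 applies.
Total: $1,309 + $1,225 + $6,725 + $697 = $9,956.

$9,956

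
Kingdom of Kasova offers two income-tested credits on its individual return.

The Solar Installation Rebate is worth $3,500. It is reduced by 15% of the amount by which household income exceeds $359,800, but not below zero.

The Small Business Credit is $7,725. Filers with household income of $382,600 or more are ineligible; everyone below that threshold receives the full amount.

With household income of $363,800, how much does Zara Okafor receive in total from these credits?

Solar Installation Rebate: 15% of the $4,000 excess over $359,800 is $600; credit = $3,500 − $600 = $2,900.
Small Business Credit: $363,800 is below the $382,600 cutoff, so the full $7,725 applies.
Total: $2,900 + $7,725 = $10,625.

$10,625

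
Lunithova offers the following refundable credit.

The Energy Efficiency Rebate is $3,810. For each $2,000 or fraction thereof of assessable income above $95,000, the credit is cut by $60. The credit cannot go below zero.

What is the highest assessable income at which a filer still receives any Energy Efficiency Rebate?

$221,000

After 63 increments the reduction is 63 × $60 = $3,780, leaving $30; one more increment wipes it out. Increment 63 ends at excess 63 × $2,000 = $126,000, so the highest qualifying income is $95,000 + $126,000 = $221,000.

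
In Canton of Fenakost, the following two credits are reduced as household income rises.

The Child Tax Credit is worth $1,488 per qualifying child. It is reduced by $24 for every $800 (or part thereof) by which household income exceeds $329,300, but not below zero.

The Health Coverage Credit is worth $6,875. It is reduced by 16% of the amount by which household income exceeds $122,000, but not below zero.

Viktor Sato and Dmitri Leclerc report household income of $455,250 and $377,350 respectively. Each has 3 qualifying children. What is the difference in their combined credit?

Viktor ($455,250): Child Tax Credit: base = 3 × $1,488 = $4,464. income exceeds $329,300 by $125,950, which is 158 full-or-partial $800 increments; reduction = 158 × $24 = $3,792, leaving $672. Health Coverage Credit: 16% of the $333,250 excess over $122,000 is $53,320 ≥ base, so the credit is $0. total $672 + $0 = $672
Dmitri ($377,350): Child Tax Credit: base = 3 × $1,488 = $4,464. income exceeds $329,300 by $48,050, which is 61 full-or-partial $800 increments; reduction = 61 × $24 = $1,464, leaving $3,000. Health Coverage Credit: 16% of the $255,350 excess over $122,000 is $40,856 ≥ base, so the credit is $0. total $3,000 + $0 = $3,000
Difference: |$672 − $3,000| = $2,328.

$2,328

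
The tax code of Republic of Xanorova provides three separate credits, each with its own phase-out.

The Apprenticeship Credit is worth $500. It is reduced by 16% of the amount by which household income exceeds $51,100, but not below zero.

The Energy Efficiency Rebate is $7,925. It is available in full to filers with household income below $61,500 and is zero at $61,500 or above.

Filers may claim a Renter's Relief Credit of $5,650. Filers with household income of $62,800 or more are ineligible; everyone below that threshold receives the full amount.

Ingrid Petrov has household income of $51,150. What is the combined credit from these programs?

Apprenticeship Credit: 16% of the $50 excess over $51,100 is $8; credit = $500 − $8 = $492.
Energy Efficiency Rebate: $51,150 is below the $61,500 cutoff, so the full $7,925 applies.
Renter's Relief Credit: $51,150 is below the $62,800 cutoff, so the full $5,650 applies.
Total: $492 + $7,925 + $5,650 = $14,067.

$14,067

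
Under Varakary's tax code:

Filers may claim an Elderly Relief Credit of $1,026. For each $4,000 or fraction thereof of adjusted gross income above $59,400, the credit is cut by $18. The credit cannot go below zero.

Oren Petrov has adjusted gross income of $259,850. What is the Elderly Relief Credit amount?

$108

Elderly Relief Credit: income exceeds $59,400 by $200,450, which is 51 full-or-partial $4,000 increments; reduction = 51 × $18 = $918, leaving $108.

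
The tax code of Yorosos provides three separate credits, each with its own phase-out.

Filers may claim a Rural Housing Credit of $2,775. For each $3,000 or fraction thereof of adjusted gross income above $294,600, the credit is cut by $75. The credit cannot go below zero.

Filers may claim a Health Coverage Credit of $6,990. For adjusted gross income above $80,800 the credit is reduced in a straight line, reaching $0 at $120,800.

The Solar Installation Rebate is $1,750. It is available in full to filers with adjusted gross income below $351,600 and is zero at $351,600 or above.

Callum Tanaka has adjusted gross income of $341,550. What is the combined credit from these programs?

Rural Housing Credit: income exceeds $294,600 by $46,950, which is 16 full-or-partial $3,000 increments; reduction = 16 × $75 = $1,200, leaving $1,575.
Health Coverage Credit: $341,550 is at or above $120,800, so the credit is $0.
Solar Installation Rebate: $341,550 is below the $351,600 cutoff, so the full $1,750 applies.
Total: $1,575 + $0 + $1,750 = $3,325.

$3,325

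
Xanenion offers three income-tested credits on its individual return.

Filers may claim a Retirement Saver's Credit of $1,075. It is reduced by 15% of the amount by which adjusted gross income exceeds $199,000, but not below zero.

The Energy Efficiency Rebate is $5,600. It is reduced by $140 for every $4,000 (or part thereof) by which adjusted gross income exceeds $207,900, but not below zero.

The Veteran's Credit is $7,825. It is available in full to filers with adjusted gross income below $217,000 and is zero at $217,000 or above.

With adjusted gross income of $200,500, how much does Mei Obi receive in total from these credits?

Retirement Saver's Credit: 15% of the $1,500 excess over $199,000 is $225; credit = $1,075 − $225 = $850.
Energy Efficiency Rebate: $200,500 is at or below the $207,900 threshold, so the full $5,600 applies.
Veteran's Credit: $200,500 is below the $217,000 cutoff, so the full $7,825 applies.
Total: $850 + $5,600 + $7,825 = $14,275.

$14,275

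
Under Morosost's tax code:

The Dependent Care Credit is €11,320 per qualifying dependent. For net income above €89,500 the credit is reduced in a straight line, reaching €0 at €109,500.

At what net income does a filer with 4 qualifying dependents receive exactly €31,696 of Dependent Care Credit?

Full credit = 4 × €11,320 = €45,280.
€31,696 is 31,696/45,280 of the full €45,280, so 13,584/45,280 of the €20,000 range has been used: income = €89,500 + €20,000 × 13,584/45,280 = €95,500.

€95,500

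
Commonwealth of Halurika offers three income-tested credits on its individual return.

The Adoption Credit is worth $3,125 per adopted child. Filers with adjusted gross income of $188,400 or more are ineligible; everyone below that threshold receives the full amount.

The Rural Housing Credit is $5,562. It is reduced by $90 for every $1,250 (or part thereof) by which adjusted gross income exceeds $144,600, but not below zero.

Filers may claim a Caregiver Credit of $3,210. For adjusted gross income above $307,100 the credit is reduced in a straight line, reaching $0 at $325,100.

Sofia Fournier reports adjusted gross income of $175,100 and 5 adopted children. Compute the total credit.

$22,147

Adoption Credit: base = 5 × $3,125 = $15,625. $175,100 is below the $188,400 cutoff, so the full $15,625 applies.
Rural Housing Credit: income exceeds $144,600 by $30,500, which is 25 full-or-partial $1,250 increments; reduction = 25 × $90 = $2,250, leaving $3,312.
Caregiver Credit: $175,100 is at or below the $307,100 threshold, so the full $3,210 applies.
Total: $15,625 + $3,312 + $3,210 = $22,147.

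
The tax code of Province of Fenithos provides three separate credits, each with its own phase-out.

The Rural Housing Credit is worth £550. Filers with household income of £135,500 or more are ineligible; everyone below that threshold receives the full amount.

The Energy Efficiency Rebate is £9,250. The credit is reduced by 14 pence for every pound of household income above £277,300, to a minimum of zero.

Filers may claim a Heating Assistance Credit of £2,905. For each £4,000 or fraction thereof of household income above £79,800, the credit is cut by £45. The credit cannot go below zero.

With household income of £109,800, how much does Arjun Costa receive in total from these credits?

£12,345

Rural Housing Credit: £109,800 is below the £135,500 cutoff, so the full £550 applies.
Energy Efficiency Rebate: £109,800 is at or below the £277,300 threshold, so the full £9,250 applies.
Heating Assistance Credit: income exceeds £79,800 by £30,000, which is 8 full-or-partial £4,000 increments; reduction = 8 × £45 = £360, leaving £2,545.
Total: £550 + £9,250 + £2,545 = £12,345.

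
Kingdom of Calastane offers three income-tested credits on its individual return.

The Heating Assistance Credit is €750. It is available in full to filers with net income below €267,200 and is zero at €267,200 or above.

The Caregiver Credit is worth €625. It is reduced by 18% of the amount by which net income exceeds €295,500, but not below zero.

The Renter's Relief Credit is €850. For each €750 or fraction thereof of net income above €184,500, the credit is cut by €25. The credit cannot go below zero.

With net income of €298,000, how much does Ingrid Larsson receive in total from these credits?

Heating Assistance Credit: €298,000 meets or exceeds the €267,200 cutoff, so the credit is €0.
Caregiver Credit: 18% of the €2,500 excess over €295,500 is €450; credit = €625 − €450 = €175.
Renter's Relief Credit: income exceeds €184,500 by €113,500 → 152 increments × €25 = €3,800 ≥ base, so the credit is €0.
Total: €0 + €175 + €0 = €175.

€175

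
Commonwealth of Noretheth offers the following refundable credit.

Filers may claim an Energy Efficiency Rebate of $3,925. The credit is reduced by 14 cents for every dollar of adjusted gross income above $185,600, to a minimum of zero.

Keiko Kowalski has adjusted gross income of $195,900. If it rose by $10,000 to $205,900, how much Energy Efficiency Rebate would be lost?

At $195,900 — 14% of the $10,300 excess over $185,600 is $1,442; credit = $3,925 − $1,442 = $2,483.
At $205,900 — 14% of the $20,300 excess over $185,600 is $2,842; credit = $3,925 − $2,842 = $1,083.
Lost: $2,483 − $1,083 = $1,400.

$1,400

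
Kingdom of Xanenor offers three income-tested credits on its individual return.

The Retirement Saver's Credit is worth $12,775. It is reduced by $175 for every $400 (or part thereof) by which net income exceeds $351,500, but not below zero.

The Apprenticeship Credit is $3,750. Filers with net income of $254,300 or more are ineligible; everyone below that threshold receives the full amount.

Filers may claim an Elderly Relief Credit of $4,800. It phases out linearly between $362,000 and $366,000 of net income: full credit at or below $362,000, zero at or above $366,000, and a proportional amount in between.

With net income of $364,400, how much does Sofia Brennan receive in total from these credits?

Retirement Saver's Credit: income exceeds $351,500 by $12,900, which is 33 full-or-partial $400 increments; reduction = 33 × $175 = $5,775, leaving $7,000.
Apprenticeship Credit: $364,400 meets or exceeds the $254,300 cutoff, so the credit is $0.
Elderly Relief Credit: $364,400 is $2,400 into a $4,000 phase-out range, leaving 1,600/4,000 of the credit: $4,800 × 1,600/4,000 = $1,920.
Total: $7,000 + $0 + $1,920 = $8,920.

$8,920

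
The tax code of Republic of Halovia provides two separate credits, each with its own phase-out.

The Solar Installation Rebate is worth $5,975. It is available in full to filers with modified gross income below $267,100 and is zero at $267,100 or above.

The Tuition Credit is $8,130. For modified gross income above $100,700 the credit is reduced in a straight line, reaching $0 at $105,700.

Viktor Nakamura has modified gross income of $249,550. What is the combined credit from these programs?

$5,975

Solar Installation Rebate: $249,550 is below the $267,100 cutoff, so the full $5,975 applies.
Tuition Credit: $249,550 is at or above $105,700, so the credit is $0.
Total: $5,975 + $0 = $5,975.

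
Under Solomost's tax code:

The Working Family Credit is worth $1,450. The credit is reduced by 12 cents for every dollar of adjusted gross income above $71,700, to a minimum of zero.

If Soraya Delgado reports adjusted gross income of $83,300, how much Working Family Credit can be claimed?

Working Family Credit: 12% of the $11,600 excess over $71,700 is $1,392; credit = $1,450 − $1,392 = $58.

$58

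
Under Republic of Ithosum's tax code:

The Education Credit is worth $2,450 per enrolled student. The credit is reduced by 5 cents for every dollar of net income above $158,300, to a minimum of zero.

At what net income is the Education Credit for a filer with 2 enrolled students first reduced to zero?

$256,300

Full credit = 2 × $2,450 = $4,900.
The credit falls by 5% of each dollar above $158,300, so it reaches zero when the excess is $4,900 / 5% = $98,000: income = $158,300 + $98,000 = $256,300.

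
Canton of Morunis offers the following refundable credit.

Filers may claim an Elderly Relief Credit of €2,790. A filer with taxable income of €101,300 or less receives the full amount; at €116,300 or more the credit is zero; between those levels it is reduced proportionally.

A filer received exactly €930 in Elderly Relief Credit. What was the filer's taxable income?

€930 is 930/2,790 of the full €2,790, so 1,860/2,790 of the €15,000 range has been used: income = €101,300 + €15,000 × 1,860/2,790 = €111,300.

€111,300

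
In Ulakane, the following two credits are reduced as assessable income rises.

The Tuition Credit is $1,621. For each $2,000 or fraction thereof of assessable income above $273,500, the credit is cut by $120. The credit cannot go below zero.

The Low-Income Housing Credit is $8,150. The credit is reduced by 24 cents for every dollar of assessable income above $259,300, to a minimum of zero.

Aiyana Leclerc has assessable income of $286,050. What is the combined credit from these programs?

Tuition Credit: income exceeds $273,500 by $12,550, which is 7 full-or-partial $2,000 increments; reduction = 7 × $120 = $840, leaving $781.
Low-Income Housing Credit: 24% of the $26,750 excess over $259,300 is $6,420; credit = $8,150 − $6,420 = $1,730.
Total: $781 + $1,730 = $2,511.

$2,511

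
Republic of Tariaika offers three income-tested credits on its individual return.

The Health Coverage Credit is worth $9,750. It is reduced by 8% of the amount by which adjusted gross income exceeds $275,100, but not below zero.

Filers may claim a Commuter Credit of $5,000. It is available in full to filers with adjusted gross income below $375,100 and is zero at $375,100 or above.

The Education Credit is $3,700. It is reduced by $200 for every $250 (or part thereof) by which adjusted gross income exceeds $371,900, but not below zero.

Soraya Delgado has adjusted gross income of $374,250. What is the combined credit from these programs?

Health Coverage Credit: 8% of the $99,150 excess over $275,100 is $7,932; credit = $9,750 − $7,932 = $1,818.
Commuter Credit: $374,250 is below the $375,100 cutoff, so the full $5,000 applies.
Education Credit: income exceeds $371,900 by $2,350, which is 10 full-or-partial $250 increments; reduction = 10 × $200 = $2,000, leaving $1,700.
Total: $1,818 + $5,000 + $1,700 = $8,518.

$8,518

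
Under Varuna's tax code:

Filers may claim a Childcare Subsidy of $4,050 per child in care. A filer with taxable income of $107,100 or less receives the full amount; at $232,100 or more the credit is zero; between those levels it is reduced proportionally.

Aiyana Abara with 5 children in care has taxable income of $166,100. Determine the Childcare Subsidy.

$10,692

Childcare Subsidy: base = 5 × $4,050 = $20,250. $166,100 is $59,000 into a $125,000 phase-out range, leaving 66,000/125,000 of the credit: $20,250 × 66,000/125,000 = $10,692.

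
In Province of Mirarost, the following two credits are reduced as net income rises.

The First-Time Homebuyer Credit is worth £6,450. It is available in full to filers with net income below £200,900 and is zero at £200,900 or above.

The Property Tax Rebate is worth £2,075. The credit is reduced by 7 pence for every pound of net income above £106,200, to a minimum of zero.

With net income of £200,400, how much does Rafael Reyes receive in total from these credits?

£6,450

First-Time Homebuyer Credit: £200,400 is below the £200,900 cutoff, so the full £6,450 applies.
Property Tax Rebate: 7% of the £94,200 excess over £106,200 is £6,594 ≥ base, so the credit is £0.
Total: £6,450 + £0 = £6,450.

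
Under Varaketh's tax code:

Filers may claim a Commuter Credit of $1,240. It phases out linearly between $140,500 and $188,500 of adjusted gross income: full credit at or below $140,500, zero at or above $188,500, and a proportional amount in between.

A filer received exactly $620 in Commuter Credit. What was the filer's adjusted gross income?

$164,500

$620 is 620/1,240 of the full $1,240, so 620/1,240 of the $48,000 range has been used: income = $140,500 + $48,000 × 620/1,240 = $164,500.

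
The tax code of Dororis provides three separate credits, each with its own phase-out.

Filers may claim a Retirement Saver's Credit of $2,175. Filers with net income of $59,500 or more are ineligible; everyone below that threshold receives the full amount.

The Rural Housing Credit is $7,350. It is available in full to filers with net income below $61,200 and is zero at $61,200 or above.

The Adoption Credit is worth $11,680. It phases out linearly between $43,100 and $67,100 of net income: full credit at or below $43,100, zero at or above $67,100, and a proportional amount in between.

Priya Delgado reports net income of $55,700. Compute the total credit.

$15,073

Retirement Saver's Credit: $55,700 is below the $59,500 cutoff, so the full $2,175 applies.
Rural Housing Credit: $55,700 is below the $61,200 cutoff, so the full $7,350 applies.
Adoption Credit: $55,700 is $12,600 into a $24,000 phase-out range, leaving 11,400/24,000 of the credit: $11,680 × 11,400/24,000 = $5,548.
Total: $2,175 + $7,350 + $5,548 = $15,073.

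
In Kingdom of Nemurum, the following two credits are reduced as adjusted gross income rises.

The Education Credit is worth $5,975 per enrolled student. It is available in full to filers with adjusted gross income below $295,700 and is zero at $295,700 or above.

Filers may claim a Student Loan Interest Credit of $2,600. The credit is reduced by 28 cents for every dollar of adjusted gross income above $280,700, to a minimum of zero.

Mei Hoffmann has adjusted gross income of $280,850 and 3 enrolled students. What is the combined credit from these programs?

$20,483

Education Credit: base = 3 × $5,975 = $17,925. $280,850 is below the $295,700 cutoff, so the full $17,925 applies.
Student Loan Interest Credit: 28% of the $150 excess over $280,700 is $42; credit = $2,600 − $42 = $2,558.
Total: $17,925 + $2,558 = $20,483.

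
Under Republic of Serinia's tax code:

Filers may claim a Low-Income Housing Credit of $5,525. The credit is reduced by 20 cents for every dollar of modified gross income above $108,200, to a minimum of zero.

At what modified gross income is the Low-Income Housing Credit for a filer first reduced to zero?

The credit falls by 20% of each dollar above $108,200, so it reaches zero when the excess is $5,525 / 20% = $27,625: income = $108,200 + $27,625 = $135,825.

$135,825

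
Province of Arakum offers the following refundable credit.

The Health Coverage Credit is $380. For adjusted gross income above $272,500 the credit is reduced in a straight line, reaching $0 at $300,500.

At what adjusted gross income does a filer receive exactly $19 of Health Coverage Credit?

$299,100

$19 is 19/380 of the full $380, so 361/380 of the $28,000 range has been used: income = $272,500 + $28,000 × 361/380 = $299,100.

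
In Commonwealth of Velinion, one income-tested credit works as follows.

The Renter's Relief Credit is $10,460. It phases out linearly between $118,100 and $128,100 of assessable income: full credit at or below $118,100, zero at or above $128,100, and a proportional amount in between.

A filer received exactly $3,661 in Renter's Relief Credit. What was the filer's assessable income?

$124,600

$3,661 is 3,661/10,460 of the full $10,460, so 6,799/10,460 of the $10,000 range has been used: income = $118,100 + $10,000 × 6,799/10,460 = $124,600.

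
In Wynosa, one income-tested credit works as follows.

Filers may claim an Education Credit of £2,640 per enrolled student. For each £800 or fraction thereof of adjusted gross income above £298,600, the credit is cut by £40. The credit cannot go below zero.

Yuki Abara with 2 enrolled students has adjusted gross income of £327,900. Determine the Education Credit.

£3,800

Education Credit: base = 2 × £2,640 = £5,280. income exceeds £298,600 by £29,300, which is 37 full-or-partial £800 increments; reduction = 37 × £40 = £1,480, leaving £3,800.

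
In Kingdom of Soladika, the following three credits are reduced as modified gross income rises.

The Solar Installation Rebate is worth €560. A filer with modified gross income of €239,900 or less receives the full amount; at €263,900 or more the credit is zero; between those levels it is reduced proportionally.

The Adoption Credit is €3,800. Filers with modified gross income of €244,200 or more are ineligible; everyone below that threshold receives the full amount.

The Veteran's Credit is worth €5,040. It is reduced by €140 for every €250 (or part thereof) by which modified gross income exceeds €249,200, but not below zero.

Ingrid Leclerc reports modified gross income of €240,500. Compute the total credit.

Solar Installation Rebate: €240,500 is €600 into a €24,000 phase-out range, leaving 23,400/24,000 of the credit: €560 × 23,400/24,000 = €546.
Adoption Credit: €240,500 is below the €244,200 cutoff, so the full €3,800 applies.
Veteran's Credit: €240,500 is at or below the €249,200 threshold, so the full €5,040 applies.
Total: €546 + €3,800 + €5,040 = €9,386.

€9,386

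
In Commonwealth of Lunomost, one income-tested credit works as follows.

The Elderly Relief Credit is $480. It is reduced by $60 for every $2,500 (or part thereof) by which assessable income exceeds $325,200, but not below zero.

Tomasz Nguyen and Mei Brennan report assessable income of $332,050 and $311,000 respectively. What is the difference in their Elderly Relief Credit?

Tomasz ($332,050): Elderly Relief Credit: income exceeds $325,200 by $6,850, which is 3 full-or-partial $2,500 increments; reduction = 3 × $60 = $180, leaving $300.
Mei ($311,000): Elderly Relief Credit: $311,000 is at or below the $325,200 threshold, so the full $480 applies.
Difference: |$300 − $480| = $180.

$180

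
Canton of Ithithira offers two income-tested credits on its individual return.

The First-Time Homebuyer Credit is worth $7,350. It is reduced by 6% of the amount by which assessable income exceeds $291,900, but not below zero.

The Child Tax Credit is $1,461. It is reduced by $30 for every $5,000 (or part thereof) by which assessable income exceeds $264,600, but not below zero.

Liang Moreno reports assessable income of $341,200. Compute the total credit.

First-Time Homebuyer Credit: 6% of the $49,300 excess over $291,900 is $2,958; credit = $7,350 − $2,958 = $4,392.
Child Tax Credit: income exceeds $264,600 by $76,600, which is 16 full-or-partial $5,000 increments; reduction = 16 × $30 = $480, leaving $981.
Total: $4,392 + $981 = $5,373.

$5,373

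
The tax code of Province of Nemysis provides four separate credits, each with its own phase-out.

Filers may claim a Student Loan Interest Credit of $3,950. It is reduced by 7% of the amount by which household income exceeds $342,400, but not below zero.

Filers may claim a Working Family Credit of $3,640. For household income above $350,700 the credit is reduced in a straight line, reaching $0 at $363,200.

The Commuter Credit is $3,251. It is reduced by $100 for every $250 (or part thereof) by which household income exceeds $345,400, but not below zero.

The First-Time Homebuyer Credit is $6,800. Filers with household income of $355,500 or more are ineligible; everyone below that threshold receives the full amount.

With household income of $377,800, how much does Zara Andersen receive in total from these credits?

Student Loan Interest Credit: 7% of the $35,400 excess over $342,400 is $2,478; credit = $3,950 − $2,478 = $1,472.
Working Family Credit: $377,800 is at or above $363,200, so the credit is $0.
Commuter Credit: income exceeds $345,400 by $32,400 → 130 increments × $100 = $13,000 ≥ base, so the credit is $0.
First-Time Homebuyer Credit: $377,800 meets or exceeds the $355,500 cutoff, so the credit is $0.
Total: $1,472 + $0 + $0 + $0 = $1,472.

$1,472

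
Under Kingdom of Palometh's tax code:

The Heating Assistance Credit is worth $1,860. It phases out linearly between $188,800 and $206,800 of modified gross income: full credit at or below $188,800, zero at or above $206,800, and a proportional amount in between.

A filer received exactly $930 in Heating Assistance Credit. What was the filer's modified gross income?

$197,800

$930 is 930/1,860 of the full $1,860, so 930/1,860 of the $18,000 range has been used: income = $188,800 + $18,000 × 930/1,860 = $197,800.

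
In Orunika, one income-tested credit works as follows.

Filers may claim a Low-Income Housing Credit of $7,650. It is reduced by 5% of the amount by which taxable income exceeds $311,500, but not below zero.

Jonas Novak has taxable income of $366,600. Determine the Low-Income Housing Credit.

$4,895

Low-Income Housing Credit: 5% of the $55,100 excess over $311,500 is $2,755; credit = $7,650 − $2,755 = $4,895.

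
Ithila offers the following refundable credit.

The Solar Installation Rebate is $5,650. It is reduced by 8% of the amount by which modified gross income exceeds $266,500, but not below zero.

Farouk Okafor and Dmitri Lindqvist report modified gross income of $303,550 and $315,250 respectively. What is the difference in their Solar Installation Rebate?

Farouk ($303,550): Solar Installation Rebate: 8% of the $37,050 excess over $266,500 is $2,964; credit = $5,650 − $2,964 = $2,686.
Dmitri ($315,250): Solar Installation Rebate: 8% of the $48,750 excess over $266,500 is $3,900; credit = $5,650 − $3,900 = $1,750.
Difference: |$2,686 − $1,750| = $936.

$936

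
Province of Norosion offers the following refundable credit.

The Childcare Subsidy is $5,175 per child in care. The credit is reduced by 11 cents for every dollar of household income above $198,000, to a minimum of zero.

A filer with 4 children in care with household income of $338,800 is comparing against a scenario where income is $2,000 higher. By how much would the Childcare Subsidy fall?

At $338,800 — base = 4 × $5,175 = $20,700. 11% of the $140,800 excess over $198,000 is $15,488; credit = $20,700 − $15,488 = $5,212.
At $340,800 — base = 4 × $5,175 = $20,700. 11% of the $142,800 excess over $198,000 is $15,708; credit = $20,700 − $15,708 = $4,992.
Lost: $5,212 − $4,992 = $220.

$220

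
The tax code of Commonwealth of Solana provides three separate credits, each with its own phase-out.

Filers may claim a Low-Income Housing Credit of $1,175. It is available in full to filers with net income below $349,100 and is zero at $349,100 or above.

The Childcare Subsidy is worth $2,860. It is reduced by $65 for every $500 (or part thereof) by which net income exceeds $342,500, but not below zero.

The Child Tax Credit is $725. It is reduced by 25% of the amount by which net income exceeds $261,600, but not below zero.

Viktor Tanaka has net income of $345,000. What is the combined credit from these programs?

$3,710

Low-Income Housing Credit: $345,000 is below the $349,100 cutoff, so the full $1,175 applies.
Childcare Subsidy: income exceeds $342,500 by $2,500, which is 5 full-or-partial $500 increments; reduction = 5 × $65 = $325, leaving $2,535.
Child Tax Credit: 25% of the $83,400 excess over $261,600 is $20,850 ≥ base, so the credit is $0.
Total: $1,175 + $2,535 + $0 = $3,710.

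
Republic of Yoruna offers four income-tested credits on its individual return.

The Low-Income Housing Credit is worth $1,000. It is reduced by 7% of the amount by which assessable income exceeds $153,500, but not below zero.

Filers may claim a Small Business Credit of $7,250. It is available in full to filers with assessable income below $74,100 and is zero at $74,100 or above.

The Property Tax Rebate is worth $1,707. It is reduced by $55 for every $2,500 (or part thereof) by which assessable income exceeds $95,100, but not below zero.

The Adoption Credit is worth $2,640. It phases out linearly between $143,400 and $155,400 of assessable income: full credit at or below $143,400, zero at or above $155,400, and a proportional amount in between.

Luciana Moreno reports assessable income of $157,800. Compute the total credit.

$976

Low-Income Housing Credit: 7% of the $4,300 excess over $153,500 is $301; credit = $1,000 − $301 = $699.
Small Business Credit: $157,800 meets or exceeds the $74,100 cutoff, so the credit is $0.
Property Tax Rebate: income exceeds $95,100 by $62,700, which is 26 full-or-partial $2,500 increments; reduction = 26 × $55 = $1,430, leaving $277.
Adoption Credit: $157,800 is at or above $155,400, so the credit is $0.
Total: $699 + $0 + $277 + $0 = $976.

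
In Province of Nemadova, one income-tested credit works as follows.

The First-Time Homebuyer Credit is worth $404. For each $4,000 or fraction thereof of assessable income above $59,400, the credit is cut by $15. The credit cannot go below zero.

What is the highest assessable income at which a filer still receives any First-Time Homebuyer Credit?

After 26 increments the reduction is 26 × $15 = $390, leaving $14; one more increment wipes it out. Increment 26 ends at excess 26 × $4,000 = $104,000, so the highest qualifying income is $59,400 + $104,000 = $163,400.

$163,400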